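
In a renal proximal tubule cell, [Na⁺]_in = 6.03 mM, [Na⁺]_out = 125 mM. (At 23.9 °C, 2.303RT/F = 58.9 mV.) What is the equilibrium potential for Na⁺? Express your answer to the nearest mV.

78 mV

E = (58.9/z) · log₁₀([Na⁺]_out/[Na⁺]_in) with z = +1.
= (58.9/1) · log₁₀(125/6.03) = 58.90 · log₁₀(20.73)
= 58.90 · (1.3166) = 77.55 mV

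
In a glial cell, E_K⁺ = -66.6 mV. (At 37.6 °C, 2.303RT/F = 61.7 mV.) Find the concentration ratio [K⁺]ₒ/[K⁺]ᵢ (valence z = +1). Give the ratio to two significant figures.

log₁₀([out]/[in]) = E·z/(61.7) = -66.6 × 1 / 61.7 = -1.0794
[out]/[in] = 10^(-1.0794) = 0.08329

0.083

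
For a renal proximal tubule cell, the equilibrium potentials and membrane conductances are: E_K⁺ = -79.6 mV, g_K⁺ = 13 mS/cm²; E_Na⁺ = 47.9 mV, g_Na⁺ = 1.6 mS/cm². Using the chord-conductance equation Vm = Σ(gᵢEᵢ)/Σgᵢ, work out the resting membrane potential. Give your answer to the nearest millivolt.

-66 mV

Σ gᵢEᵢ = 13·(-79.6) + 1.6·(47.9) = -958.16
Σ gᵢ = 13 + 1.6 = 14.6
Vm = -958.16 / 14.6 = -65.63 mV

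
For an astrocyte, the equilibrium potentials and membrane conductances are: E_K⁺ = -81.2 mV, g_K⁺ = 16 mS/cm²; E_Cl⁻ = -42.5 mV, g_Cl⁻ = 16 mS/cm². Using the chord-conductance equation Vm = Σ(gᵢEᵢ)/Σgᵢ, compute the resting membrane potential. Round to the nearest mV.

Σ gᵢEᵢ = 16·(-81.2) + 16·(-42.5) = -1979.20
Σ gᵢ = 16 + 16 = 32
Vm = -1979.20 / 32 = -61.85 mV

-62 mV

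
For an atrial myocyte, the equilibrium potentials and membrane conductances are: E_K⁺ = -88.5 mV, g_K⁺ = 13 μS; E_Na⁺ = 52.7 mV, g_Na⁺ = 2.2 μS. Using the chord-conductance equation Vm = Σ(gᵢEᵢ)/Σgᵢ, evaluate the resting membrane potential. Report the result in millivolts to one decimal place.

Σ gᵢEᵢ = 13·(-88.5) + 2.2·(52.7) = -1034.56
Σ gᵢ = 13 + 2.2 = 15.2
Vm = -1034.56 / 15.2 = -68.06 mV

-68.1 mV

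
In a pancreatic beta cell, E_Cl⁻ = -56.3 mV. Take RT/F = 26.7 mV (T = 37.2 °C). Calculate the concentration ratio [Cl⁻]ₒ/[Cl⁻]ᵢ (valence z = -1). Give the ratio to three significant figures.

8.24

ln([out]/[in]) = E·z/(26.7) = -56.3 × -1 / 26.7 = 2.1086
[out]/[in] = e^(2.1086) = 8.237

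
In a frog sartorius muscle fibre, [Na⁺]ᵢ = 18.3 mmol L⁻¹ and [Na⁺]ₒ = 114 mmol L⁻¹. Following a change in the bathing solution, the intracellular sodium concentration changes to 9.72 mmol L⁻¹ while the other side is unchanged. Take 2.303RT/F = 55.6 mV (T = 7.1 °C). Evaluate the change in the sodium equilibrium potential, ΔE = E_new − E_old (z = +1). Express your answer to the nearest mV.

E_old = (55.6/1)·log₁₀(114/18.3) = 44.17 mV
E_new = (55.6/1)·log₁₀(114/9.72) = 59.45 mV
ΔE = 59.45 − (44.17) = 15.28 mV

15 mV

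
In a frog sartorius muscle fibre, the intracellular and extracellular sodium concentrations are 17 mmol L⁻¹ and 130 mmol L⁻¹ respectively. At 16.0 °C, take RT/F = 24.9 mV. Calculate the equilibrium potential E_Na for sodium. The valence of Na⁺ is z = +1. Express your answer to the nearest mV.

E = (24.9/z) · ln([Na⁺]_out/[Na⁺]_in) with z = +1.
= (24.9/1) · ln(130/17) = 24.90 · ln(7.647)
= 24.90 · (2.0343) = 50.65 mV

51 mV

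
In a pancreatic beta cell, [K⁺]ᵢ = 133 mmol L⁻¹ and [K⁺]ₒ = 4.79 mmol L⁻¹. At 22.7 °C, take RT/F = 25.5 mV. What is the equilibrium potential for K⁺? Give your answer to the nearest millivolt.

E = (25.5/z) · ln([K⁺]_out/[K⁺]_in) with z = +1.
= (25.5/1) · ln(4.79/133) = 25.50 · ln(0.03602)
= 25.50 · (-3.3238) = -84.76 mV

-85 mV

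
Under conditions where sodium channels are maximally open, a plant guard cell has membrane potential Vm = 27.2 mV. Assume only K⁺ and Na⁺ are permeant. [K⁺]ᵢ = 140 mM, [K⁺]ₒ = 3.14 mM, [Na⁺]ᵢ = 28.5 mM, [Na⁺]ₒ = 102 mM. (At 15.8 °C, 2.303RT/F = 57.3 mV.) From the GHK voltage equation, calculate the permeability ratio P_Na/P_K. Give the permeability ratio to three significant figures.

Let α = P_Na/P_K. GHK: Vm = 57.3·log₁₀[(Kₒ + α·Naₒ)/(Kᵢ + α·Naᵢ)].
10^(Vm/57.3) = 10^(27.2/57.3) = 2.9833
So 2.9833·(Kᵢ + α·Naᵢ) = Kₒ + α·Naₒ → α = (2.9833·140.0 − 3.14) / (102.0 − 2.9833·28.5)
α = (417.7 − 3.14) / (102.0 − 85.02) = 414.5/16.98 = 24.42

24.4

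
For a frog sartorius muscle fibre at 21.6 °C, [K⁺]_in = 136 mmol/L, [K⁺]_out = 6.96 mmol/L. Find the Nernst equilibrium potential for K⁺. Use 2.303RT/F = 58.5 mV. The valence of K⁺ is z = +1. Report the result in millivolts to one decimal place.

-75.5 mV

E = (58.5/z) · log₁₀([K⁺]_out/[K⁺]_in) with z = +1.
= (58.5/1) · log₁₀(6.96/136) = 58.50 · log₁₀(0.05118)
= 58.50 · (-1.2909) = -75.52 mV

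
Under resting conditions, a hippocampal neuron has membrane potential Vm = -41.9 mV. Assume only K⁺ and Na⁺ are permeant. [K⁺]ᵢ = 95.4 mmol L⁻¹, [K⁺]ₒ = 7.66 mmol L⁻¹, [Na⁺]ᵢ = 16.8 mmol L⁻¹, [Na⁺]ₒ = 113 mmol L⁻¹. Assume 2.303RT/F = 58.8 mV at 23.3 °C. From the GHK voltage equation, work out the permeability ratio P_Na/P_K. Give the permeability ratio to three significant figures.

0.0987

Let α = P_Na/P_K. GHK: Vm = 58.8·log₁₀[(Kₒ + α·Naₒ)/(Kᵢ + α·Naᵢ)].
10^(Vm/58.8) = 10^(-41.9/58.8) = 0.19383
So 0.19383·(Kᵢ + α·Naᵢ) = Kₒ + α·Naₒ → α = (0.19383·95.4 − 7.66) / (113.0 − 0.19383·16.8)
α = (18.49 − 7.66) / (113.0 − 3.256) = 10.83/109.7 = 0.09869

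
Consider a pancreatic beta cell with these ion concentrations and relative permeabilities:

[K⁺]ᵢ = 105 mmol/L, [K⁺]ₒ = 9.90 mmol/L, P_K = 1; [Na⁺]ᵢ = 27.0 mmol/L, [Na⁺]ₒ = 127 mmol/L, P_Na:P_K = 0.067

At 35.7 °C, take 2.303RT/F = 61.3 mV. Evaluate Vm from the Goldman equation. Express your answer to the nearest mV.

-47 mV

Vm = 61.3 · log₁₀[(Σ P·[cation]ₒ + Σ P·[anion]ᵢ) / (Σ P·[cation]ᵢ + Σ P·[anion]ₒ)]
Numerator = 1×9.90 + 0.067×127 = 18.41
Denominator = 1×105 + 0.067×27.0 = 106.8
Vm = 61.3 · log₁₀(0.17235) = 61.3 × (-0.7636) = -46.81 mV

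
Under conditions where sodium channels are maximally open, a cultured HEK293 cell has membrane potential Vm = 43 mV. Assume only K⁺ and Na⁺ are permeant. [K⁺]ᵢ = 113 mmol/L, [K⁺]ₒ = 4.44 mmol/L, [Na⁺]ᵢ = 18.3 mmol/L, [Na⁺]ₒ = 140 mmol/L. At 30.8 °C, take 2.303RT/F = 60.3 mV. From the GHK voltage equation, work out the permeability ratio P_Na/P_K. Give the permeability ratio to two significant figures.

13

Let α = P_Na/P_K. GHK: Vm = 60.3·log₁₀[(Kₒ + α·Naₒ)/(Kᵢ + α·Naᵢ)].
10^(Vm/60.3) = 10^(43.0/60.3) = 5.1654
So 5.1654·(Kᵢ + α·Naᵢ) = Kₒ + α·Naₒ → α = (5.1654·113.0 − 4.44) / (140.0 − 5.1654·18.3)
α = (583.7 − 4.44) / (140.0 − 94.53) = 579.2/45.47 = 12.74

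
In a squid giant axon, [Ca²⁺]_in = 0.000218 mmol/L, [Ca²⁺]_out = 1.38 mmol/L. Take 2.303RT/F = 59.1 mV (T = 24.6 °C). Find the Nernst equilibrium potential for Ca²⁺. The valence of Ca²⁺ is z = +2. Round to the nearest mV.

E = (59.1/z) · log₁₀([Ca²⁺]_out/[Ca²⁺]_in) with z = +2.
= (59.1/2) · log₁₀(1.38/0.000218) = 29.55 · log₁₀(6330)
= 29.55 · (3.8014) = 112.33 mV

112 mV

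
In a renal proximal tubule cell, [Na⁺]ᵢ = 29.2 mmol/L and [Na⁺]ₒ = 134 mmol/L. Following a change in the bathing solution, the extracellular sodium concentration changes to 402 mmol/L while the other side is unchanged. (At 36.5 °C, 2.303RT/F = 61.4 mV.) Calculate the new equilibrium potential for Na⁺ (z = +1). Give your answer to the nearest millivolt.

After the shift: [Na⁺]_out = 402, [Na⁺]_in = 29.2 mmol/L.
E_new = (61.4/1)·log₁₀(402/29.2) = 61.40 · (1.1388) = 69.92 mV

70 mV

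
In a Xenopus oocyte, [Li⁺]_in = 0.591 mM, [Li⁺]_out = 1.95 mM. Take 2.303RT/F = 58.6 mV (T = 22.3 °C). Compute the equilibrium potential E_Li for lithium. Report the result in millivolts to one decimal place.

30.4 mV

E = (58.6/z) · log₁₀([Li⁺]_out/[Li⁺]_in) with z = +1.
= (58.6/1) · log₁₀(1.95/0.591) = 58.60 · log₁₀(3.299)
= 58.60 · (0.5184) = 30.38 mV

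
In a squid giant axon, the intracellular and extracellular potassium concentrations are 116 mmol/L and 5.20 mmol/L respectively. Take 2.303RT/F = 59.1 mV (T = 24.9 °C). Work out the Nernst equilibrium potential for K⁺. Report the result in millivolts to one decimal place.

-79.7 mV

E = (59.1/z) · log₁₀([K⁺]_out/[K⁺]_in) with z = +1.
= (59.1/1) · log₁₀(5.20/116) = 59.10 · log₁₀(0.04483)
= 59.10 · (-1.3485) = -79.69 mV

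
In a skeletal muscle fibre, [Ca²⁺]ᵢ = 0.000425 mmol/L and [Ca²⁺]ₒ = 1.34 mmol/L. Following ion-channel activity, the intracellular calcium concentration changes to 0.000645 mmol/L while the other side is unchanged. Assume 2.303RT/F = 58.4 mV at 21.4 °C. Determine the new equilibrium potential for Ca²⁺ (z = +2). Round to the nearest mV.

97 mV

After the shift: [Ca²⁺]_out = 1.34, [Ca²⁺]_in = 0.000645 mmol/L.
E_new = (58.4/2)·log₁₀(1.34/0.000645) = 29.20 · (3.3175) = 96.87 mV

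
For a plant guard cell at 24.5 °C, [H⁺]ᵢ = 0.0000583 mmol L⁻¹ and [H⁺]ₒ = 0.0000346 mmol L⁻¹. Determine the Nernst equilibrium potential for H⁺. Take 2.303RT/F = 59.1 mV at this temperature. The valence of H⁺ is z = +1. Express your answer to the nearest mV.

E = (59.1/z) · log₁₀([H⁺]_out/[H⁺]_in) with z = +1.
= (59.1/1) · log₁₀(0.0000346/0.0000583) = 59.10 · log₁₀(0.5935)
= 59.10 · (-0.2266) = -13.39 mV

-13 mV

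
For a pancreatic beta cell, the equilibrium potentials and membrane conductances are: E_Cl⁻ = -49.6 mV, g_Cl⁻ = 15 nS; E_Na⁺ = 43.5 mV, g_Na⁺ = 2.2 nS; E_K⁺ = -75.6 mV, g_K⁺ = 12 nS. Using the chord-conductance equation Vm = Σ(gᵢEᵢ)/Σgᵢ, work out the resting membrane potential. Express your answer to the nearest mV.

-53 mV

Σ gᵢEᵢ = 15·(-49.6) + 2.2·(43.5) + 12·(-75.6) = -1555.50
Σ gᵢ = 15 + 2.2 + 12 = 29.2
Vm = -1555.50 / 29.2 = -53.27 mV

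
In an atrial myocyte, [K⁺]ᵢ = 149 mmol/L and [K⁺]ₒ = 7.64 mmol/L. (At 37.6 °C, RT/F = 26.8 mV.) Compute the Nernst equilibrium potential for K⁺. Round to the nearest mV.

-80 mV

E = (26.8/z) · ln([K⁺]_out/[K⁺]_in) with z = +1.
= (26.8/1) · ln(7.64/149) = 26.80 · ln(0.05128)
= 26.80 · (-2.9705) = -79.61 mV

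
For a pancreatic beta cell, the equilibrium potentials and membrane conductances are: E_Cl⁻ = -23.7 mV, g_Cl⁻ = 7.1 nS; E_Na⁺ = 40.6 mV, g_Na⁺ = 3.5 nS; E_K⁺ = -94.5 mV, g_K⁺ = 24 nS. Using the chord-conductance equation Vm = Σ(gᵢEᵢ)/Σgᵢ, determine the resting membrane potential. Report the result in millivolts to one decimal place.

Σ gᵢEᵢ = 7.1·(-23.7) + 3.5·(40.6) + 24·(-94.5) = -2294.17
Σ gᵢ = 7.1 + 3.5 + 24 = 34.6
Vm = -2294.17 / 34.6 = -66.31 mV

-66.3 mV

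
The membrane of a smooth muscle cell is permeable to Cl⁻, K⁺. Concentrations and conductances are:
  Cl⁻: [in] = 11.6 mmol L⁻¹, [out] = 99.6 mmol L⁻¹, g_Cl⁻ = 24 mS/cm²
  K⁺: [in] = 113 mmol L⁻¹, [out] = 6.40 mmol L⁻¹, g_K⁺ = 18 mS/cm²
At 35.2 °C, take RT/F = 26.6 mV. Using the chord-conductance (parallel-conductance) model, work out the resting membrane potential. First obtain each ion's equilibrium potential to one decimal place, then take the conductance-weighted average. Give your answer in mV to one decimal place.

-65.4 mV

E_Cl⁻ = (26.6/-1)·ln(99.6/11.6) = -57.2 mV
E_K⁺ = (26.6/1)·ln(6.40/113) = -76.4 mV
Vm = (Σ gᵢEᵢ)/(Σ gᵢ) = (24·-57.2 + 18·-76.4) / (24 + 18)
= -2748.00 / 42 = -65.43 mV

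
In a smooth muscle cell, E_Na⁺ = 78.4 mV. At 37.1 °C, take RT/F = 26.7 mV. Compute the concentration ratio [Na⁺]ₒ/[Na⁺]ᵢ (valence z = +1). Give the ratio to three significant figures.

18.8

ln([out]/[in]) = E·z/(26.7) = 78.4 × 1 / 26.7 = 2.9363
[out]/[in] = e^(2.9363) = 18.85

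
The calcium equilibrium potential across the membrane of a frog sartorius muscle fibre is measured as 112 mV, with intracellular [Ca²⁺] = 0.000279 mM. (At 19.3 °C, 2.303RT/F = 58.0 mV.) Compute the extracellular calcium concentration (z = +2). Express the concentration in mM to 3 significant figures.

Nernst: E = (58.0/2) · log₁₀([out]/[in]), so log₁₀([out]/[in]) = 112.0 × 2 / 58.0 = 3.8621.
[out]/[in] = 10^(3.8621) = 7279.
[out] = 7279 × 0.000279 = 2.031 mM.

2.03 mM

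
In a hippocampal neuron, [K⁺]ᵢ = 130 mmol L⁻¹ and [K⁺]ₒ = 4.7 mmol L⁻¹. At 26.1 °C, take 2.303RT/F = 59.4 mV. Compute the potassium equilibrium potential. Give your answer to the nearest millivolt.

E = (59.4/z) · log₁₀([K⁺]_out/[K⁺]_in) with z = +1.
= (59.4/1) · log₁₀(4.7/130) = 59.40 · log₁₀(0.03615)
= 59.40 · (-1.4418) = -85.65 mV

-86 mV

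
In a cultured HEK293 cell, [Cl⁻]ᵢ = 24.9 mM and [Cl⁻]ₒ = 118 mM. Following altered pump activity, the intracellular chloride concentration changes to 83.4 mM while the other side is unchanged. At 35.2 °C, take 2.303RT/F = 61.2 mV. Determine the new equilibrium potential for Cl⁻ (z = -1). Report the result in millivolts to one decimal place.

After the shift: [Cl⁻]_out = 118, [Cl⁻]_in = 83.4 mM.
E_new = (61.2/-1)·log₁₀(118/83.4) = -61.20 · (0.1507) = -9.22 mV

-9.2 mV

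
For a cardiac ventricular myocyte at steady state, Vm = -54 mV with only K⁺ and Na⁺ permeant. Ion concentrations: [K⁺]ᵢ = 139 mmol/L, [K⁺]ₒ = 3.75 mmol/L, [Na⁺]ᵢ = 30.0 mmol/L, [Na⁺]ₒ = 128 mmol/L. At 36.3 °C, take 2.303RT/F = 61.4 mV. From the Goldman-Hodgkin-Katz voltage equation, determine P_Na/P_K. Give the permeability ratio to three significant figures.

0.118

Let α = P_Na/P_K. GHK: Vm = 61.4·log₁₀[(Kₒ + α·Naₒ)/(Kᵢ + α·Naᵢ)].
10^(Vm/61.4) = 10^(-54.0/61.4) = 0.13198
So 0.13198·(Kᵢ + α·Naᵢ) = Kₒ + α·Naₒ → α = (0.13198·139.0 − 3.75) / (128.0 − 0.13198·30.0)
α = (18.35 − 3.75) / (128.0 − 3.96) = 14.6/124 = 0.1177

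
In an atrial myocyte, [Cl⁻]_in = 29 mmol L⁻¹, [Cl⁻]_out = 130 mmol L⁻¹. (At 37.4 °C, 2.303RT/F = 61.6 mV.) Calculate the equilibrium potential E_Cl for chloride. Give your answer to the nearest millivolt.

E = (61.6/z) · log₁₀([Cl⁻]_out/[Cl⁻]_in) with z = -1.
For an anion, dividing by z = -1 reverses the sign.
= (61.6/-1) · log₁₀(130/29) = -61.60 · log₁₀(4.483)
= -61.60 · (0.6515) = -40.14 mV

-40 mV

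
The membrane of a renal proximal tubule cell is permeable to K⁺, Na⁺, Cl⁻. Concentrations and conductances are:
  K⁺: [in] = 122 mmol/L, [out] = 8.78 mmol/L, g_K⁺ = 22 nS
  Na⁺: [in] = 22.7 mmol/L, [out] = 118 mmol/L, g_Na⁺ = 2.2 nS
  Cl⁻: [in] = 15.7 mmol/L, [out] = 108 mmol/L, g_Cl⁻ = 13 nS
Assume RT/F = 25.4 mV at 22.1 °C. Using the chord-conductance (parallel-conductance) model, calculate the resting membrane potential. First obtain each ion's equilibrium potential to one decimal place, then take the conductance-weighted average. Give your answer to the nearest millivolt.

-54 mV

E_K⁺ = (25.4/1)·ln(8.78/122) = -66.8 mV
E_Na⁺ = (25.4/1)·ln(118/22.7) = 41.9 mV
E_Cl⁻ = (25.4/-1)·ln(108/15.7) = -49.0 mV
Vm = (Σ gᵢEᵢ)/(Σ gᵢ) = (22·-66.8 + 2.2·41.9 + 13·-49.0) / (22 + 2.2 + 13)
= -2014.42 / 37.2 = -54.15 mV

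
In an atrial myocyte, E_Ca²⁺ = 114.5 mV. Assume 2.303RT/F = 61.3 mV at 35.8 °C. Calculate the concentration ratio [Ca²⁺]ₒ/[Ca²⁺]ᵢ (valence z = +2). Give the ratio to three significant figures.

5440

log₁₀([out]/[in]) = E·z/(61.3) = 114.5 × 2 / 61.3 = 3.7357
[out]/[in] = 10^(3.7357) = 5442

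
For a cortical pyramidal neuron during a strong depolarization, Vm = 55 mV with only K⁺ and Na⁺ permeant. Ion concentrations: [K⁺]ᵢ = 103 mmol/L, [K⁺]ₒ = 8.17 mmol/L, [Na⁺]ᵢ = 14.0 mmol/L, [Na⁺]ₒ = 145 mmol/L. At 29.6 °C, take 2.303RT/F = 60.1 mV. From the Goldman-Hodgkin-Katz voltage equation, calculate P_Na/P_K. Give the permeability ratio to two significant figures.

Let α = P_Na/P_K. GHK: Vm = 60.1·log₁₀[(Kₒ + α·Naₒ)/(Kᵢ + α·Naᵢ)].
10^(Vm/60.1) = 10^(55.0/60.1) = 8.2251
So 8.2251·(Kᵢ + α·Naᵢ) = Kₒ + α·Naₒ → α = (8.2251·103.0 − 8.17) / (145.0 − 8.2251·14.0)
α = (847.2 − 8.17) / (145.0 − 115.2) = 839/29.85 = 28.11

28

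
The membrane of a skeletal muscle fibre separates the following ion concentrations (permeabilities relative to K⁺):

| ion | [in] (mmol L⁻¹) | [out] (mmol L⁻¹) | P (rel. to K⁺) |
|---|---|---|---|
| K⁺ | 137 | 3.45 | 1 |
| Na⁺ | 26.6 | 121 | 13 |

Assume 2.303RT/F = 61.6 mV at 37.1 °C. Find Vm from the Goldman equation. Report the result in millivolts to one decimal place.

Vm = 61.6 · log₁₀[(Σ P·[cation]ₒ + Σ P·[anion]ᵢ) / (Σ P·[cation]ᵢ + Σ P·[anion]ₒ)]
Numerator = 1×3.45 + 13×121 = 1576
Denominator = 1×137 + 13×26.6 = 482.8
Vm = 61.6 · log₁₀(3.2652) = 61.6 × (0.5139) = 31.66 mV

31.7 mV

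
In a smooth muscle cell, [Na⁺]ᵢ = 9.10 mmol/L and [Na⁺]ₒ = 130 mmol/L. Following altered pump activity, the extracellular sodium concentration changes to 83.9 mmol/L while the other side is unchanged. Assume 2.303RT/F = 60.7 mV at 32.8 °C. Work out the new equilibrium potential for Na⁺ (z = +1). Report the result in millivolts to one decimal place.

After the shift: [Na⁺]_out = 83.9, [Na⁺]_in = 9.10 mmol/L.
E_new = (60.7/1)·log₁₀(83.9/9.10) = 60.70 · (0.9647) = 58.56 mV

58.6 mV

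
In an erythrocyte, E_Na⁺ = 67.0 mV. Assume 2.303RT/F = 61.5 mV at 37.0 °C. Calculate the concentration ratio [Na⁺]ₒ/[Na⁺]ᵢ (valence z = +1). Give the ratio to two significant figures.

log₁₀([out]/[in]) = E·z/(61.5) = 67.0 × 1 / 61.5 = 1.0894
[out]/[in] = 10^(1.0894) = 12.29

12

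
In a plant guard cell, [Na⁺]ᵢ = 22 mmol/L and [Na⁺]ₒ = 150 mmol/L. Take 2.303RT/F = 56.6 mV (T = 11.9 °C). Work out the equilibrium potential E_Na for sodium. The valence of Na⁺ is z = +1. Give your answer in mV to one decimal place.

47.2 mV

E = (56.6/z) · log₁₀([Na⁺]_out/[Na⁺]_in) with z = +1.
= (56.6/1) · log₁₀(150/22) = 56.60 · log₁₀(6.818)
= 56.60 · (0.8337) = 47.19 mV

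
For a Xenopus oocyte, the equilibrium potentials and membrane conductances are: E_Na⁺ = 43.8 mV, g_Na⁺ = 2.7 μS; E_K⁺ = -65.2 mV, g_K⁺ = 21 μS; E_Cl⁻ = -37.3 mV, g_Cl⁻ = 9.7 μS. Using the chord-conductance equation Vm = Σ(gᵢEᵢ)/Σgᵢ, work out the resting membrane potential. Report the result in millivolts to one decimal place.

-48.3 mV

Σ gᵢEᵢ = 2.7·(43.8) + 21·(-65.2) + 9.7·(-37.3) = -1612.75
Σ gᵢ = 2.7 + 21 + 9.7 = 33.4
Vm = -1612.75 / 33.4 = -48.29 mV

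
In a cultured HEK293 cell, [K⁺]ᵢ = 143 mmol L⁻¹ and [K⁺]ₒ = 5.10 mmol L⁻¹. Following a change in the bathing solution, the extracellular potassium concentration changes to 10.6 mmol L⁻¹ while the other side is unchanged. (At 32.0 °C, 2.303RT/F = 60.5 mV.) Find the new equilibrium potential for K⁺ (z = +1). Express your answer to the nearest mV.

-68 mV

After the shift: [K⁺]_out = 10.6, [K⁺]_in = 143 mmol L⁻¹.
E_new = (60.5/1)·log₁₀(10.6/143) = 60.50 · (-1.1300) = -68.37 mV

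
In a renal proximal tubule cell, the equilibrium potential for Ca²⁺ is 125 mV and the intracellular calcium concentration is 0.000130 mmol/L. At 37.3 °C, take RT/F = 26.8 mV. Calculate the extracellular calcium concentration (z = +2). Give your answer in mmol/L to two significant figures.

1.5 mmol/L

Nernst: E = (26.8/2) · ln([out]/[in]), so ln([out]/[in]) = 125.0 × 2 / 26.8 = 9.3284.
[out]/[in] = e^(9.3284) = 1.125e+04.
[out] = 1.125e+04 × 0.000130 = 1.463 mmol/L.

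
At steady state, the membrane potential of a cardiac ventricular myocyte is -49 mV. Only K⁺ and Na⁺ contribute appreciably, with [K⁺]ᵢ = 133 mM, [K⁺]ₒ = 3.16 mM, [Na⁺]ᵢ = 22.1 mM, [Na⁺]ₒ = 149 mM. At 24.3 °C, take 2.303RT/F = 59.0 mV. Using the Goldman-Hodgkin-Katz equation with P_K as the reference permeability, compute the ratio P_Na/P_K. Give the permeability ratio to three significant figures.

0.113

Let α = P_Na/P_K. GHK: Vm = 59.0·log₁₀[(Kₒ + α·Naₒ)/(Kᵢ + α·Naᵢ)].
10^(Vm/59.0) = 10^(-49.0/59.0) = 0.14774
So 0.14774·(Kᵢ + α·Naᵢ) = Kₒ + α·Naₒ → α = (0.14774·133.0 − 3.16) / (149.0 − 0.14774·22.1)
α = (19.65 − 3.16) / (149.0 − 3.265) = 16.49/145.7 = 0.1131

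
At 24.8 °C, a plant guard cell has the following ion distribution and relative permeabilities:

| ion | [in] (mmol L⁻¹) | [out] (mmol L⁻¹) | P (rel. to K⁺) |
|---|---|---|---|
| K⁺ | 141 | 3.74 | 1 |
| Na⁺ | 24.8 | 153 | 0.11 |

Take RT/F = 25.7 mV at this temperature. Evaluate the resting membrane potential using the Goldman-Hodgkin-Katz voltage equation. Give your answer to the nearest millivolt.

-50 mV

Vm = 25.7 · ln[(Σ P·[cation]ₒ + Σ P·[anion]ᵢ) / (Σ P·[cation]ᵢ + Σ P·[anion]ₒ)]
Numerator = 1×3.74 + 0.11×153 = 20.57
Denominator = 1×141 + 0.11×24.8 = 143.7
Vm = 25.7 · ln(0.14312) = 25.7 × (-1.9441) = -49.96 mV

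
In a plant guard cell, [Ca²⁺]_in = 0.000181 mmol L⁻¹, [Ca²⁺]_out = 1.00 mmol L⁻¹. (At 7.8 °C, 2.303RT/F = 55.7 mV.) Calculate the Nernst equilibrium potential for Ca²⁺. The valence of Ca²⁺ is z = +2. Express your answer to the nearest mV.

104 mV

E = (55.7/z) · log₁₀([Ca²⁺]_out/[Ca²⁺]_in) with z = +2.
= (55.7/2) · log₁₀(1.00/0.000181) = 27.85 · log₁₀(5525)
= 27.85 · (3.7423) = 104.22 mV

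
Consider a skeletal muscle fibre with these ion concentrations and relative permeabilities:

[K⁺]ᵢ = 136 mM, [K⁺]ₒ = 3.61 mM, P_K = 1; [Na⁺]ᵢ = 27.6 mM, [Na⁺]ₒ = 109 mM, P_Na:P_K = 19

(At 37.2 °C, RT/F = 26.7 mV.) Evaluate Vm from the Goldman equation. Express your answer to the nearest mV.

31 mV

Vm = 26.7 · ln[(Σ P·[cation]ₒ + Σ P·[anion]ᵢ) / (Σ P·[cation]ᵢ + Σ P·[anion]ₒ)]
Numerator = 1×3.61 + 19×109 = 2075
Denominator = 1×136 + 19×27.6 = 660.4
Vm = 26.7 · ln(3.1414) = 26.7 × (1.1447) = 30.56 mV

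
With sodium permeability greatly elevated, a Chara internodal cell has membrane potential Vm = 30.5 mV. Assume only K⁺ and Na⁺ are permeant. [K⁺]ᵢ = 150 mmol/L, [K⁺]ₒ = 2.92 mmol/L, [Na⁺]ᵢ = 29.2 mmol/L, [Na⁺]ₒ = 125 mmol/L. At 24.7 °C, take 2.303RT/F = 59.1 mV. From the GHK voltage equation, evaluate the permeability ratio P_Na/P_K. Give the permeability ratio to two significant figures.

Let α = P_Na/P_K. GHK: Vm = 59.1·log₁₀[(Kₒ + α·Naₒ)/(Kᵢ + α·Naᵢ)].
10^(Vm/59.1) = 10^(30.5/59.1) = 3.2815
So 3.2815·(Kᵢ + α·Naᵢ) = Kₒ + α·Naₒ → α = (3.2815·150.0 − 2.92) / (125.0 − 3.2815·29.2)
α = (492.2 − 2.92) / (125.0 − 95.82) = 489.3/29.18 = 16.77

17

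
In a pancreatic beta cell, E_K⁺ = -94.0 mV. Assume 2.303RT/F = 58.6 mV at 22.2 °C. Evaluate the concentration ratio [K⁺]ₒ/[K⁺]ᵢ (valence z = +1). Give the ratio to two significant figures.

0.025

log₁₀([out]/[in]) = E·z/(58.6) = -94.0 × 1 / 58.6 = -1.6041
[out]/[in] = 10^(-1.6041) = 0.02488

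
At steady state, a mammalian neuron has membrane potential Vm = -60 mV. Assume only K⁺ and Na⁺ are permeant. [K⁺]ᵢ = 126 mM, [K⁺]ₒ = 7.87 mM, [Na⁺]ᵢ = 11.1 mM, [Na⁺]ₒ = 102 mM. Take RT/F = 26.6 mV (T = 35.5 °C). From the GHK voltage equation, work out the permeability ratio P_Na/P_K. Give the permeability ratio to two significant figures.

0.053

Let α = P_Na/P_K. GHK: Vm = 26.6·ln[(Kₒ + α·Naₒ)/(Kᵢ + α·Naᵢ)].
e^(Vm/26.6) = e^(-60.0/26.6) = 0.10481
So 0.10481·(Kᵢ + α·Naᵢ) = Kₒ + α·Naₒ → α = (0.10481·126.0 − 7.87) / (102.0 − 0.10481·11.1)
α = (13.21 − 7.87) / (102.0 − 1.163) = 5.336/100.8 = 0.05291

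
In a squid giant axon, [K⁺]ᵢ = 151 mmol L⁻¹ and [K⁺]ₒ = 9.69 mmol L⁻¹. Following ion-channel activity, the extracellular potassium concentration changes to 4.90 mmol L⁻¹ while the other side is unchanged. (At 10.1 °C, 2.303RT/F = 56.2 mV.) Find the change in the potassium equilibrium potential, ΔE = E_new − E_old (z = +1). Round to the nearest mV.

E_old = (56.2/1)·log₁₀(9.69/151) = -67.03 mV
E_new = (56.2/1)·log₁₀(4.90/151) = -83.67 mV
ΔE = -83.67 − (-67.03) = -16.64 mV

-17 mV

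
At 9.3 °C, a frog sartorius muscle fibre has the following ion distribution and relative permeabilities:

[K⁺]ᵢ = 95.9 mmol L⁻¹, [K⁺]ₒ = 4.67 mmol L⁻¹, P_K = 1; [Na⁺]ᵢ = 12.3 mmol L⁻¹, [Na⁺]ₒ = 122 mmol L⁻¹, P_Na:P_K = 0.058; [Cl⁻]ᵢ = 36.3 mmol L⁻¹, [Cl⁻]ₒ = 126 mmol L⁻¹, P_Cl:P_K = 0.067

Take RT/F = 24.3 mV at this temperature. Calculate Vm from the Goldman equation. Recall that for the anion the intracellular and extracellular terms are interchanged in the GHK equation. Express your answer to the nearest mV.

-49 mV

Vm = 24.3 · ln[(Σ P·[cation]ₒ + Σ P·[anion]ᵢ) / (Σ P·[cation]ᵢ + Σ P·[anion]ₒ)]
Numerator = 1×4.67 + 0.058×122 + 0.067×36.3 = 14.18
Denominator = 1×95.9 + 0.058×12.3 + 0.067×126 = 105.1
Vm = 24.3 · ln(0.13496) = 24.3 × (-2.0028) = -48.67 mV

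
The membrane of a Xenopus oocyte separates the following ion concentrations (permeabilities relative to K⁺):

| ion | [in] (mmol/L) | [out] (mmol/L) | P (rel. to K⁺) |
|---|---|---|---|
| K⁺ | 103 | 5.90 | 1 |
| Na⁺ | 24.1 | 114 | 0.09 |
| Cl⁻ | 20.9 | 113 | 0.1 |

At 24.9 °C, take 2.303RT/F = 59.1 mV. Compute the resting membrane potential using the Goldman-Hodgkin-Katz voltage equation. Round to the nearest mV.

-48 mV

Vm = 59.1 · log₁₀[(Σ P·[cation]ₒ + Σ P·[anion]ᵢ) / (Σ P·[cation]ᵢ + Σ P·[anion]ₒ)]
Numerator = 1×5.90 + 0.09×114 + 0.1×20.9 = 18.25
Denominator = 1×103 + 0.09×24.1 + 0.1×113 = 116.5
Vm = 59.1 · log₁₀(0.15669) = 59.1 × (-0.8049) = -47.57 mV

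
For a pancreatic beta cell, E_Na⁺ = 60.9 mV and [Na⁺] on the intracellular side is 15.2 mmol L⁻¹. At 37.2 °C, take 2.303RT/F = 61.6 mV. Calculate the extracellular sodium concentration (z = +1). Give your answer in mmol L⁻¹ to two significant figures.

150 mmol L⁻¹

Nernst: E = (61.6/1) · log₁₀([out]/[in]), so log₁₀([out]/[in]) = 60.9 × 1 / 61.6 = 0.9886.
[out]/[in] = 10^(0.9886) = 9.742.
[out] = 9.742 × 15.2 = 148.1 mmol L⁻¹.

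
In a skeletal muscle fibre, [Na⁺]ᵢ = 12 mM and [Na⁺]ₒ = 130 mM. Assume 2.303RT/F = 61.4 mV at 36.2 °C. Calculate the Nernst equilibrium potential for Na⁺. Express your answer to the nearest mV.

E = (61.4/z) · log₁₀([Na⁺]_out/[Na⁺]_in) with z = +1.
= (61.4/1) · log₁₀(130/12) = 61.40 · log₁₀(10.83)
= 61.40 · (1.0348) = 63.53 mV

64 mV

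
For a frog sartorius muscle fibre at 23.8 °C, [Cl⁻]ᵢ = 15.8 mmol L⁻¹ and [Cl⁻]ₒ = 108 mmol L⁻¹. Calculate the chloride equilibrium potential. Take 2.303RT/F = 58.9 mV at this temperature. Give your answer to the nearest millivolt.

-49 mV

E = (58.9/z) · log₁₀([Cl⁻]_out/[Cl⁻]_in) with z = -1.
For an anion, dividing by z = -1 reverses the sign.
= (58.9/-1) · log₁₀(108/15.8) = -58.90 · log₁₀(6.835)
= -58.90 · (0.8348) = -49.17 mV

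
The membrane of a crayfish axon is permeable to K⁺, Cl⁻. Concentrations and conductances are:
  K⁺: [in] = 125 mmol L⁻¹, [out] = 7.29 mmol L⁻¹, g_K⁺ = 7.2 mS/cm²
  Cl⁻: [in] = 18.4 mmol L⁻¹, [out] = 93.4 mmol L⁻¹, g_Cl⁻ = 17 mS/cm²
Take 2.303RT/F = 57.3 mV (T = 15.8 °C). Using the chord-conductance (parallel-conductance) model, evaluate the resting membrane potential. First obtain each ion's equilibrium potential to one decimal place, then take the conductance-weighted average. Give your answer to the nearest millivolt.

-49 mV

E_K⁺ = (57.3/1)·log₁₀(7.29/125) = -70.7 mV
E_Cl⁻ = (57.3/-1)·log₁₀(93.4/18.4) = -40.4 mV
Vm = (Σ gᵢEᵢ)/(Σ gᵢ) = (7.2·-70.7 + 17·-40.4) / (7.2 + 17)
= -1195.84 / 24.2 = -49.41 mV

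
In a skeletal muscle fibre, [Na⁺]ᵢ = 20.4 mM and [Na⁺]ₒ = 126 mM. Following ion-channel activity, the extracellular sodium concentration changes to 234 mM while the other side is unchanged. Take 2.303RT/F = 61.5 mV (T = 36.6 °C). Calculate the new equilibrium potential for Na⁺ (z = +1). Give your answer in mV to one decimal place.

After the shift: [Na⁺]_out = 234, [Na⁺]_in = 20.4 mM.
E_new = (61.5/1)·log₁₀(234/20.4) = 61.50 · (1.0596) = 65.16 mV

65.2 mV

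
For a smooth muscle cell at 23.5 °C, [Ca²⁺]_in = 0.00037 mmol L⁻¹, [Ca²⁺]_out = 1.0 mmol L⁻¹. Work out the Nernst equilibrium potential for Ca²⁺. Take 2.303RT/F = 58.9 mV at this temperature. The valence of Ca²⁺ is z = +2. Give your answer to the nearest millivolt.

101 mV

E = (58.9/z) · log₁₀([Ca²⁺]_out/[Ca²⁺]_in) with z = +2.
= (58.9/2) · log₁₀(1.0/0.00037) = 29.45 · log₁₀(2703)
= 29.45 · (3.4318) = 101.07 mV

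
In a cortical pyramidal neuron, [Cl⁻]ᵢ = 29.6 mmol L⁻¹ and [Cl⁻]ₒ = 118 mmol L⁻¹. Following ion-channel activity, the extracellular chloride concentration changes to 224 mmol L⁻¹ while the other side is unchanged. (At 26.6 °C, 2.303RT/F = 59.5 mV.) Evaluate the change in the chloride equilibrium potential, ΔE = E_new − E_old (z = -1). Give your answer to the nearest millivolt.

E_old = (59.5/-1)·log₁₀(118/29.6) = -35.74 mV
E_new = (59.5/-1)·log₁₀(224/29.6) = -52.30 mV
ΔE = -52.30 − (-35.74) = -16.56 mV

-17 mV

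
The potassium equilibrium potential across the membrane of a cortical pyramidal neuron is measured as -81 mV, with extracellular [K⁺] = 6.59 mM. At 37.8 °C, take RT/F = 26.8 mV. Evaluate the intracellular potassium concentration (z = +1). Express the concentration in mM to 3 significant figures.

Nernst: E = (26.8/1) · ln([out]/[in]), so ln([out]/[in]) = -81.0 × 1 / 26.8 = -3.0224.
[out]/[in] = e^(-3.0224) = 0.04868.
[in] = 6.59 / 0.04868 = 135.4 mM.

135 mM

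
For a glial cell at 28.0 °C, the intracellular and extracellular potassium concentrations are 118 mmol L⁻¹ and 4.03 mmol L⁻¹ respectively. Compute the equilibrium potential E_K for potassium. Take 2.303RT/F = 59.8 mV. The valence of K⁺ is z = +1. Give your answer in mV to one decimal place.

E = (59.8/z) · log₁₀([K⁺]_out/[K⁺]_in) with z = +1.
= (59.8/1) · log₁₀(4.03/118) = 59.80 · log₁₀(0.03415)
= 59.80 · (-1.4666) = -87.70 mV

-87.7 mV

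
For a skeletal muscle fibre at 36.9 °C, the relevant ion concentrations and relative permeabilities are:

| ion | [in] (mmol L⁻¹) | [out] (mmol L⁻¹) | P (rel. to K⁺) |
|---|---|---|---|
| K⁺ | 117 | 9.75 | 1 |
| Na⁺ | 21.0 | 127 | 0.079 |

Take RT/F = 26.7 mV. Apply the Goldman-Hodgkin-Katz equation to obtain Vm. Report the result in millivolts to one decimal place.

Vm = 26.7 · ln[(Σ P·[cation]ₒ + Σ P·[anion]ᵢ) / (Σ P·[cation]ᵢ + Σ P·[anion]ₒ)]
Numerator = 1×9.75 + 0.079×127 = 19.78
Denominator = 1×117 + 0.079×21.0 = 118.7
Vm = 26.7 · ln(0.16672) = 26.7 × (-1.7914) = -47.83 mV

-47.8 mV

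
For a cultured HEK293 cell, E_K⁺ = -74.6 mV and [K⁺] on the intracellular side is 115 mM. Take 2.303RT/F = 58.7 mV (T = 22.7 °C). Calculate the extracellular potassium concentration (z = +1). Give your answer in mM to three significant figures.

6.16 mM

Nernst: E = (58.7/1) · log₁₀([out]/[in]), so log₁₀([out]/[in]) = -74.6 × 1 / 58.7 = -1.2709.
[out]/[in] = 10^(-1.2709) = 0.0536.
[out] = 0.0536 × 115 = 6.164 mM.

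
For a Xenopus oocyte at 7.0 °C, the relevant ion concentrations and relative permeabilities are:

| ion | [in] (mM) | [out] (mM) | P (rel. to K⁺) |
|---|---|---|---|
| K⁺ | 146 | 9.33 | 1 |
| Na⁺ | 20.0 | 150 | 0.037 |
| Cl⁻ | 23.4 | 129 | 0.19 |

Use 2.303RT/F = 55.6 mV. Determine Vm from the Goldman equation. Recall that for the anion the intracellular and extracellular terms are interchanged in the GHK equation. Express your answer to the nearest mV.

Vm = 55.6 · log₁₀[(Σ P·[cation]ₒ + Σ P·[anion]ᵢ) / (Σ P·[cation]ᵢ + Σ P·[anion]ₒ)]
Numerator = 1×9.33 + 0.037×150 + 0.19×23.4 = 19.33
Denominator = 1×146 + 0.037×20.0 + 0.19×129 = 171.2
Vm = 55.6 · log₁₀(0.11285) = 55.6 × (-0.9475) = -52.68 mV

-53 mV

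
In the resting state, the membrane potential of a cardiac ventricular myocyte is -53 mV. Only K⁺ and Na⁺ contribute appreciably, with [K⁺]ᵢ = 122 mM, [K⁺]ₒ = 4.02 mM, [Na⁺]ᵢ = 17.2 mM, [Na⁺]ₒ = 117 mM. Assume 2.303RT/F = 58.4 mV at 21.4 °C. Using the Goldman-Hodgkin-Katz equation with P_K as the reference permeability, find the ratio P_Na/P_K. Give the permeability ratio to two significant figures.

0.096

Let α = P_Na/P_K. GHK: Vm = 58.4·log₁₀[(Kₒ + α·Naₒ)/(Kᵢ + α·Naᵢ)].
10^(Vm/58.4) = 10^(-53.0/58.4) = 0.12373
So 0.12373·(Kᵢ + α·Naᵢ) = Kₒ + α·Naₒ → α = (0.12373·122.0 − 4.02) / (117.0 − 0.12373·17.2)
α = (15.09 − 4.02) / (117.0 − 2.128) = 11.07/114.9 = 0.09641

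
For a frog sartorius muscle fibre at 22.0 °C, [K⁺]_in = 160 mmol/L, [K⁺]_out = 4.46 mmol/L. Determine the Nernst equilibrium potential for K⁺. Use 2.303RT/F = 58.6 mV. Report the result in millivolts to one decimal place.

-91.1 mV

E = (58.6/z) · log₁₀([K⁺]_out/[K⁺]_in) with z = +1.
= (58.6/1) · log₁₀(4.46/160) = 58.60 · log₁₀(0.02788)
= 58.60 · (-1.5548) = -91.11 mV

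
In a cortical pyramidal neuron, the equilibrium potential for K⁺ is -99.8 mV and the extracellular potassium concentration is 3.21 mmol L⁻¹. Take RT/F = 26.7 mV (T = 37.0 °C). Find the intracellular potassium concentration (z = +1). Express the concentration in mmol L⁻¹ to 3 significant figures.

Nernst: E = (26.7/1) · ln([out]/[in]), so ln([out]/[in]) = -99.8 × 1 / 26.7 = -3.7378.
[out]/[in] = e^(-3.7378) = 0.02381.
[in] = 3.21 / 0.02381 = 134.8 mmol L⁻¹.

135 mmol L⁻¹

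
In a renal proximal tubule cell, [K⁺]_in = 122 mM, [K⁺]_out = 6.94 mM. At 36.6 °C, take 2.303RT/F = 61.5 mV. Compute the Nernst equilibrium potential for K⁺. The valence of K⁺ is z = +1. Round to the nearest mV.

-77 mV

E = (61.5/z) · log₁₀([K⁺]_out/[K⁺]_in) with z = +1.
= (61.5/1) · log₁₀(6.94/122) = 61.50 · log₁₀(0.05689)
= 61.50 · (-1.2450) = -76.57 mV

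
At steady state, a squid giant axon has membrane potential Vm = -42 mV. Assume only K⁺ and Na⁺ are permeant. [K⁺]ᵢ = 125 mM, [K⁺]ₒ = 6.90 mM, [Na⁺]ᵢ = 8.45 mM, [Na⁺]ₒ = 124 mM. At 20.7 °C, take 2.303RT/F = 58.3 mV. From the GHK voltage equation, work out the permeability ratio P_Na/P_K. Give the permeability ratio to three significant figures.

Let α = P_Na/P_K. GHK: Vm = 58.3·log₁₀[(Kₒ + α·Naₒ)/(Kᵢ + α·Naᵢ)].
10^(Vm/58.3) = 10^(-42.0/58.3) = 0.19037
So 0.19037·(Kᵢ + α·Naᵢ) = Kₒ + α·Naₒ → α = (0.19037·125.0 − 6.9) / (124.0 − 0.19037·8.45)
α = (23.8 − 6.9) / (124.0 − 1.609) = 16.9/122.4 = 0.138

0.138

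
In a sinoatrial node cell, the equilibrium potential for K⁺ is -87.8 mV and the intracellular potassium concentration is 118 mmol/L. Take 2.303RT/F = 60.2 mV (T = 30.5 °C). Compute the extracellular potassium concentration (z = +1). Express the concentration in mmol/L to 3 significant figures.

Nernst: E = (60.2/1) · log₁₀([out]/[in]), so log₁₀([out]/[in]) = -87.8 × 1 / 60.2 = -1.4585.
[out]/[in] = 10^(-1.4585) = 0.0348.
[out] = 0.0348 × 118 = 4.106 mmol/L.

4.11 mmol/L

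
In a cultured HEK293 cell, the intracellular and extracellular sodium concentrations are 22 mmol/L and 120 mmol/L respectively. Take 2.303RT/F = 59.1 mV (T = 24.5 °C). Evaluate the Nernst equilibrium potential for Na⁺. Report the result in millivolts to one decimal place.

E = (59.1/z) · log₁₀([Na⁺]_out/[Na⁺]_in) with z = +1.
= (59.1/1) · log₁₀(120/22) = 59.10 · log₁₀(5.455)
= 59.10 · (0.7368) = 43.54 mV

43.5 mV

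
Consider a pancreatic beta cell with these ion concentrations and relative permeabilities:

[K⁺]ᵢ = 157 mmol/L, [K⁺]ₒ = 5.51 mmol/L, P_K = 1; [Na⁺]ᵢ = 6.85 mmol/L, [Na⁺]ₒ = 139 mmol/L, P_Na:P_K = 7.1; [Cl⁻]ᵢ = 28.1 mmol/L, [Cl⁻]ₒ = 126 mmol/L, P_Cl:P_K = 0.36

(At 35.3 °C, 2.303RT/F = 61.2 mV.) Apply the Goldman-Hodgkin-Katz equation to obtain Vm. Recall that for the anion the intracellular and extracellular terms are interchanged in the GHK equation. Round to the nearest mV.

37 mV

Vm = 61.2 · log₁₀[(Σ P·[cation]ₒ + Σ P·[anion]ᵢ) / (Σ P·[cation]ᵢ + Σ P·[anion]ₒ)]
Numerator = 1×5.51 + 7.1×139 + 0.36×28.1 = 1003
Denominator = 1×157 + 7.1×6.85 + 0.36×126 = 251
Vm = 61.2 · log₁₀(3.9942) = 61.2 × (0.6014) = 36.81 mV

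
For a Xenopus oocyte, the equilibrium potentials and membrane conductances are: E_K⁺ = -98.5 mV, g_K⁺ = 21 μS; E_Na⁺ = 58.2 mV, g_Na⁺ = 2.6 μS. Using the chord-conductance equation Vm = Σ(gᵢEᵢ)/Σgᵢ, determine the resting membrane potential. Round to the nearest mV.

-81 mV

Σ gᵢEᵢ = 21·(-98.5) + 2.6·(58.2) = -1917.18
Σ gᵢ = 21 + 2.6 = 23.6
Vm = -1917.18 / 23.6 = -81.24 mV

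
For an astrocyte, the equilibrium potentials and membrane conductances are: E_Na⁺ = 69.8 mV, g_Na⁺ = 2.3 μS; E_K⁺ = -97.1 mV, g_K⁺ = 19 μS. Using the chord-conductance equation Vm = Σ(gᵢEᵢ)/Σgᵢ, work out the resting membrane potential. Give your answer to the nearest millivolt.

-79 mV

Σ gᵢEᵢ = 2.3·(69.8) + 19·(-97.1) = -1684.36
Σ gᵢ = 2.3 + 19 = 21.3
Vm = -1684.36 / 21.3 = -79.08 mV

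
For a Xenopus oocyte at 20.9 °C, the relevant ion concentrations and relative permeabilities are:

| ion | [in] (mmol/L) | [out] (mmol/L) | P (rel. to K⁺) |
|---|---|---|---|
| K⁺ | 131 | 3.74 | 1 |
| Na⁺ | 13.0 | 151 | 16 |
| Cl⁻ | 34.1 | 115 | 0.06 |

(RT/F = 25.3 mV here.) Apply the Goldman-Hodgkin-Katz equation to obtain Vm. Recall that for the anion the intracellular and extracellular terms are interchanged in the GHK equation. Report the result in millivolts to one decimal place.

49.2 mV

Vm = 25.3 · ln[(Σ P·[cation]ₒ + Σ P·[anion]ᵢ) / (Σ P·[cation]ᵢ + Σ P·[anion]ₒ)]
Numerator = 1×3.74 + 16×151 + 0.06×34.1 = 2422
Denominator = 1×131 + 16×13.0 + 0.06×115 = 345.9
Vm = 25.3 · ln(7.0014) = 25.3 × (1.9461) = 49.24 mV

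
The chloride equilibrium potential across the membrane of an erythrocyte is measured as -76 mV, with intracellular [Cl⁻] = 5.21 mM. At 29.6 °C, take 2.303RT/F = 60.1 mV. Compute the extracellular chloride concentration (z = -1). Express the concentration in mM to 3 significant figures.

95.8 mM

Nernst: E = (60.1/-1) · log₁₀([out]/[in]), so log₁₀([out]/[in]) = -76.0 × -1 / 60.1 = 1.2646.
[out]/[in] = 10^(1.2646) = 18.39.
[out] = 18.39 × 5.21 = 95.81 mM.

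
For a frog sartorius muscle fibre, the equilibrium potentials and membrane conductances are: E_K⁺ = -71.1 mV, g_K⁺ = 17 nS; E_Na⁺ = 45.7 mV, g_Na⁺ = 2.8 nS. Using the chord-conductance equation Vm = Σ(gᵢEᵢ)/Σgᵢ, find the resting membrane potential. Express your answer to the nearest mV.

Σ gᵢEᵢ = 17·(-71.1) + 2.8·(45.7) = -1080.74
Σ gᵢ = 17 + 2.8 = 19.8
Vm = -1080.74 / 19.8 = -54.58 mV

-55 mV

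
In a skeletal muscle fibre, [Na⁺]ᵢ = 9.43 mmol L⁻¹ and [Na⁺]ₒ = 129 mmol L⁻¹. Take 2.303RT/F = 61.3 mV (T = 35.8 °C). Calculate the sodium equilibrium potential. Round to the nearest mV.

70 mV

E = (61.3/z) · log₁₀([Na⁺]_out/[Na⁺]_in) with z = +1.
= (61.3/1) · log₁₀(129/9.43) = 61.30 · log₁₀(13.68)
= 61.30 · (1.1361) = 69.64 mV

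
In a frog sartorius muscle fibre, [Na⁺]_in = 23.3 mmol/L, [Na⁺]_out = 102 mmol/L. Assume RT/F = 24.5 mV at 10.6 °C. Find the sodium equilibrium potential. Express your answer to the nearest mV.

E = (24.5/z) · ln([Na⁺]_out/[Na⁺]_in) with z = +1.
= (24.5/1) · ln(102/23.3) = 24.50 · ln(4.378)
= 24.50 · (1.4765) = 36.17 mV

36 mV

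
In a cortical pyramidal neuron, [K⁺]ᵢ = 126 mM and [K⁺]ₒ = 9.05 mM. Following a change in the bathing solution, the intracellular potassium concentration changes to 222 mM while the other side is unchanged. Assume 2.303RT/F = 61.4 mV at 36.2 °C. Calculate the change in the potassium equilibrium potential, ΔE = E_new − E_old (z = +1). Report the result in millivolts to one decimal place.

E_old = (61.4/1)·log₁₀(9.05/126) = -70.22 mV
E_new = (61.4/1)·log₁₀(9.05/222) = -85.33 mV
ΔE = -85.33 − (-70.22) = -15.10 mV

-15.1 mV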